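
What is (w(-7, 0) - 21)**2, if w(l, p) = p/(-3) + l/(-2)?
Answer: 1225/4 ≈ 306.25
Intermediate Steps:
w(l, p) = -l/2 - p/3 (w(l, p) = p*(-1/3) + l*(-1/2) = -p/3 - l/2 = -l/2 - p/3)
(w(-7, 0) - 21)**2 = ((-1/2*(-7) - 1/3*0) - 21)**2 = ((7/2 + 0) - 21)**2 = (7/2 - 21)**2 = (-35/2)**2 = 1225/4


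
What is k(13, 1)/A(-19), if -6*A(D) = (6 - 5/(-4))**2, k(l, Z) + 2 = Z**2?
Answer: 96/841 ≈ 0.11415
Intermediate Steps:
k(l, Z) = -2 + Z**2
A(D) = -841/96 (A(D) = -(6 - 5/(-4))**2/6 = -(6 - 5*(-1/4))**2/6 = -(6 + 5/4)**2/6 = -(29/4)**2/6 = -1/6*841/16 = -841/96)
k(13, 1)/A(-19) = (-2 + 1**2)/(-841/96) = (-2 + 1)*(-96/841) = -1*(-96/841) = 96/841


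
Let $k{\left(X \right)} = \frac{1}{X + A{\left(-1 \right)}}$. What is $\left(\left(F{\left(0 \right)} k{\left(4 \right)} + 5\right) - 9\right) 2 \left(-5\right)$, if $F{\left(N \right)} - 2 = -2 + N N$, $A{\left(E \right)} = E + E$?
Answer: $40$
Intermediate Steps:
$A{\left(E \right)} = 2 E$
$F{\left(N \right)} = N^{2}$ ($F{\left(N \right)} = 2 + \left(-2 + N N\right) = 2 + \left(-2 + N^{2}\right) = N^{2}$)
$k{\left(X \right)} = \frac{1}{-2 + X}$ ($k{\left(X \right)} = \frac{1}{X + 2 \left(-1\right)} = \frac{1}{X - 2} = \frac{1}{-2 + X}$)
$\left(\left(F{\left(0 \right)} k{\left(4 \right)} + 5\right) - 9\right) 2 \left(-5\right) = \left(\left(\frac{0^{2}}{-2 + 4} + 5\right) - 9\right) 2 \left(-5\right) = \left(\left(\frac{0}{2} + 5\right) - 9\right) \left(-10\right) = \left(\left(0 \cdot \frac{1}{2} + 5\right) - 9\right) \left(-10\right) = \left(\left(0 + 5\right) - 9\right) \left(-10\right) = \left(5 - 9\right) \left(-10\right) = \left(-4\right) \left(-10\right) = 40$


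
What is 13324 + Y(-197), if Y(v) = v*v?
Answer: 52133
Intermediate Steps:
Y(v) = v²
13324 + Y(-197) = 13324 + (-197)² = 13324 + 38809 = 52133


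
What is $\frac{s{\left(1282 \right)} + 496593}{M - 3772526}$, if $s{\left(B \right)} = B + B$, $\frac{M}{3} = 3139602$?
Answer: $\frac{499157}{5646280} \approx 0.088405$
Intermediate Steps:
$M = 9418806$ ($M = 3 \cdot 3139602 = 9418806$)
$s{\left(B \right)} = 2 B$
$\frac{s{\left(1282 \right)} + 496593}{M - 3772526} = \frac{2 \cdot 1282 + 496593}{9418806 - 3772526} = \frac{2564 + 496593}{5646280} = 499157 \cdot \frac{1}{5646280} = \frac{499157}{5646280}$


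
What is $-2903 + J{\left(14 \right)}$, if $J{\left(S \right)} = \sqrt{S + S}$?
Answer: $-2903 + 2 \sqrt{7} \approx -2897.7$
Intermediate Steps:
$J{\left(S \right)} = \sqrt{2} \sqrt{S}$ ($J{\left(S \right)} = \sqrt{2 S} = \sqrt{2} \sqrt{S}$)
$-2903 + J{\left(14 \right)} = -2903 + \sqrt{2} \sqrt{14} = -2903 + 2 \sqrt{7}$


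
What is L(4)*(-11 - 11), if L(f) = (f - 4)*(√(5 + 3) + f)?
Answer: 0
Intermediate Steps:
L(f) = (-4 + f)*(f + 2*√2) (L(f) = (-4 + f)*(√8 + f) = (-4 + f)*(2*√2 + f) = (-4 + f)*(f + 2*√2))
L(4)*(-11 - 11) = (4² - 8*√2 - 4*4 + 2*4*√2)*(-11 - 11) = (16 - 8*√2 - 16 + 8*√2)*(-22) = 0*(-22) = 0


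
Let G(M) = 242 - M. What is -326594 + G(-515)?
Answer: -325837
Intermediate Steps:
-326594 + G(-515) = -326594 + (242 - 1*(-515)) = -326594 + (242 + 515) = -326594 + 757 = -325837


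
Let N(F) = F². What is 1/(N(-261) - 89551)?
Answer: -1/21430 ≈ -4.6664e-5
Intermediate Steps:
1/(N(-261) - 89551) = 1/((-261)² - 89551) = 1/(68121 - 89551) = 1/(-21430) = -1/21430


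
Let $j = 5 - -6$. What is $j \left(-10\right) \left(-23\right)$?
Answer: $2530$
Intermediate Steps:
$j = 11$ ($j = 5 + 6 = 11$)
$j \left(-10\right) \left(-23\right) = 11 \left(-10\right) \left(-23\right) = \left(-110\right) \left(-23\right) = 2530$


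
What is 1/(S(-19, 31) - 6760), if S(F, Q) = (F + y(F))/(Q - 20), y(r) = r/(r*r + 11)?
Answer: -4092/27669007 ≈ -0.00014789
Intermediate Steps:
y(r) = r/(11 + r²) (y(r) = r/(r² + 11) = r/(11 + r²))
S(F, Q) = (F + F/(11 + F²))/(-20 + Q) (S(F, Q) = (F + F/(11 + F²))/(Q - 20) = (F + F/(11 + F²))/(-20 + Q))
1/(S(-19, 31) - 6760) = 1/(-19*(12 + (-19)²)/((-20 + 31)*(11 + (-19)²)) - 6760) = 1/(-19*(12 + 361)/(11*(11 + 361)) - 6760) = 1/(-19*1/11*373/372 - 6760) = 1/(-19*1/11*1/372*373 - 6760) = 1/(-7087/4092 - 6760) = 1/(-27669007/4092) = -4092/27669007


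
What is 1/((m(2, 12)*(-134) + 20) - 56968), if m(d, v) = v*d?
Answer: -1/60164 ≈ -1.6621e-5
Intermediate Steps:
m(d, v) = d*v
1/((m(2, 12)*(-134) + 20) - 56968) = 1/(((2*12)*(-134) + 20) - 56968) = 1/((24*(-134) + 20) - 56968) = 1/((-3216 + 20) - 56968) = 1/(-3196 - 56968) = 1/(-60164) = -1/60164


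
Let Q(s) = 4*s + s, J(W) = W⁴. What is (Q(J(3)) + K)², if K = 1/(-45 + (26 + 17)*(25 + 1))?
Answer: 188847608356/1151329 ≈ 1.6403e+5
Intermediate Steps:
Q(s) = 5*s
K = 1/1073 (K = 1/(-45 + 43*26) = 1/(-45 + 1118) = 1/1073 ≈ 0.00093197)
(Q(J(3)) + K)² = (5*3⁴ + 1/1073)² = (5*81 + 1/1073)² = (405 + 1/1073)² = (434566/1073)² = 188847608356/1151329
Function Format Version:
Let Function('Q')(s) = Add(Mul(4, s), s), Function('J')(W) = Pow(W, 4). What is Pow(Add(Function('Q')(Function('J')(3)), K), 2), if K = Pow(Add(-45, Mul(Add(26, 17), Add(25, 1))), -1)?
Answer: Rational(188847608356, 1151329) ≈ 1.6403e+5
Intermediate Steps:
Function('Q')(s) = Mul(5, s)
K = Rational(1, 1073) (K = Pow(Add(-45, Mul(43, 26)), -1) = Pow(Add(-45, 1118), -1) = Pow(1073, -1) = Rational(1, 1073) ≈ 0.00093197)
Pow(Add(Function('Q')(Function('J')(3)), K), 2) = Pow(Add(Mul(5, Pow(3, 4)), Rational(1, 1073)), 2) = Pow(Add(Mul(5, 81), Rational(1, 1073)), 2) = Pow(Add(405, Rational(1, 1073)), 2) = Pow(Rational(434566, 1073), 2) = Rational(188847608356, 1151329)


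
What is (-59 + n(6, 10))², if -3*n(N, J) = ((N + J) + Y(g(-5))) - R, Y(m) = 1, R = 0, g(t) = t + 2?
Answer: 37636/9 ≈ 4181.8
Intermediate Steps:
g(t) = 2 + t
n(N, J) = -⅓ - J/3 - N/3 (n(N, J) = -(((N + J) + 1) - 1*0)/3 = -(((J + N) + 1) + 0)/3 = -((1 + J + N) + 0)/3 = -(1 + J + N)/3 = -⅓ - J/3 - N/3)
(-59 + n(6, 10))² = (-59 + (-⅓ - ⅓*10 - ⅓*6))² = (-59 + (-⅓ - 10/3 - 2))² = (-59 - 17/3)² = (-194/3)² = 37636/9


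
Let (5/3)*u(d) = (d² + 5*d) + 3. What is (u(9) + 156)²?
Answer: 1361889/25 ≈ 54476.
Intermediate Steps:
u(d) = 9/5 + 3*d + 3*d²/5 (u(d) = 3*((d² + 5*d) + 3)/5 = 3*(3 + d² + 5*d)/5 = 9/5 + 3*d + 3*d²/5)
(u(9) + 156)² = ((9/5 + 3*9 + (⅗)*9²) + 156)² = ((9/5 + 27 + (⅗)*81) + 156)² = ((9/5 + 27 + 243/5) + 156)² = (387/5 + 156)² = (1167/5)² = 1361889/25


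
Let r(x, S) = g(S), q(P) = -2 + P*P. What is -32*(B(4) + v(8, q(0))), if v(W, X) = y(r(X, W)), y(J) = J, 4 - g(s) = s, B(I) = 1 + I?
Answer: -32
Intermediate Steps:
g(s) = 4 - s
q(P) = -2 + P²
r(x, S) = 4 - S
v(W, X) = 4 - W
-32*(B(4) + v(8, q(0))) = -32*((1 + 4) + (4 - 1*8)) = -32*(5 + (4 - 8)) = -32*(5 - 4) = -32*1 = -32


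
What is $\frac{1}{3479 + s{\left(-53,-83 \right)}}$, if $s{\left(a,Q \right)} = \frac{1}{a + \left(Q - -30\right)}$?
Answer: $\frac{106}{368773} \approx 0.00028744$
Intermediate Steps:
$s{\left(a,Q \right)} = \frac{1}{30 + Q + a}$ ($s{\left(a,Q \right)} = \frac{1}{a + \left(Q + 30\right)} = \frac{1}{a + \left(30 + Q\right)} = \frac{1}{30 + Q + a}$)
$\frac{1}{3479 + s{\left(-53,-83 \right)}} = \frac{1}{3479 + \frac{1}{30 - 83 - 53}} = \frac{1}{3479 + \frac{1}{-106}} = \frac{1}{3479 - \frac{1}{106}} = \frac{1}{\frac{368773}{106}} = \frac{106}{368773}$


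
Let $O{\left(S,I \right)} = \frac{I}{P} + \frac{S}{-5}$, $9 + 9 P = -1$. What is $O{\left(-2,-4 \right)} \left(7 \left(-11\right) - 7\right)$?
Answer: $-336$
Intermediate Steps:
$P = - \frac{10}{9}$ ($P = -1 + \frac{1}{9} \left(-1\right) = -1 - \frac{1}{9} = - \frac{10}{9} \approx -1.1111$)
$O{\left(S,I \right)} = - \frac{9 I}{10} - \frac{S}{5}$ ($O{\left(S,I \right)} = \frac{I}{- \frac{10}{9}} + \frac{S}{-5} = I \left(- \frac{9}{10}\right) + S \left(- \frac{1}{5}\right) = - \frac{9 I}{10} - \frac{S}{5}$)
$O{\left(-2,-4 \right)} \left(7 \left(-11\right) - 7\right) = \left(\left(- \frac{9}{10}\right) \left(-4\right) - - \frac{2}{5}\right) \left(7 \left(-11\right) - 7\right) = \left(\frac{18}{5} + \frac{2}{5}\right) \left(-77 - 7\right) = 4 \left(-84\right) = -336$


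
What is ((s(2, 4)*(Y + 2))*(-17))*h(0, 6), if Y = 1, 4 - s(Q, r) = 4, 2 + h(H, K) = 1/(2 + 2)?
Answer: 0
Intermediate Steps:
h(H, K) = -7/4 (h(H, K) = -2 + 1/(2 + 2) = -2 + 1/4 = -7/4)
s(Q, r) = 0 (s(Q, r) = 4 - 1*4 = 4 - 4 = 0)
((s(2, 4)*(Y + 2))*(-17))*h(0, 6) = ((0*(1 + 2))*(-17))*(-7/4) = ((0*3)*(-17))*(-7/4) = (0*(-17))*(-7/4) = 0*(-7/4) = 0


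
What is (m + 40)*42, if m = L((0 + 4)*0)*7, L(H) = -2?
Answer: 1092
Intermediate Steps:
m = -14 (m = -2*7 = -14)
(m + 40)*42 = (-14 + 40)*42 = 26*42 = 1092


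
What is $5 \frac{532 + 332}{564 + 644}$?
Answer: $\frac{540}{151} \approx 3.5762$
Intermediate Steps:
$5 \frac{532 + 332}{564 + 644} = 5 \cdot \frac{864}{1208} = 5 \cdot 864 \cdot \frac{1}{1208} = 5 \cdot \frac{108}{151} = \frac{540}{151}$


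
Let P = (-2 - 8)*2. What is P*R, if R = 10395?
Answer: -207900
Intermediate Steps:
P = -20 (P = -10*2 = -20)
P*R = -20*10395 = -207900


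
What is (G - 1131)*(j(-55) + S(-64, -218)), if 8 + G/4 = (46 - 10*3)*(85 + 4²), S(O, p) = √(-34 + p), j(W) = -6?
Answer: -31806 + 31806*I*√7 ≈ -31806.0 + 84151.0*I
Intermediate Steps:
G = 6432 (G = -32 + 4*((46 - 10*3)*(85 + 4²)) = -32 + 4*((46 - 1*30)*(85 + 16)) = -32 + 4*((46 - 30)*101) = -32 + 4*(16*101) = -32 + 4*1616 = -32 + 6464 = 6432)
(G - 1131)*(j(-55) + S(-64, -218)) = (6432 - 1131)*(-6 + √(-34 - 218)) = 5301*(-6 + √(-252)) = 5301*(-6 + 6*I*√7) = -31806 + 31806*I*√7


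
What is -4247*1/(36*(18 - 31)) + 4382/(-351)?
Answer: -4787/1404 ≈ -3.4095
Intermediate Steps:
-4247*1/(36*(18 - 31)) + 4382/(-351) = -4247/(36*(-13)) + 4382*(-1/351) = -4247/(-468) - 4382/351 = -4247*(-1/468) - 4382/351 = 4247/468 - 4382/351 = -4787/1404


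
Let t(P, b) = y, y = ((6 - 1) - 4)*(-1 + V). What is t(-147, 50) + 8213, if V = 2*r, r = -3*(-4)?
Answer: 8236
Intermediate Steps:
r = 12
V = 24 (V = 2*12 = 24)
y = 23 (y = ((6 - 1) - 4)*(-1 + 24) = (5 - 4)*23 = 1*23 = 23)
t(P, b) = 23
t(-147, 50) + 8213 = 23 + 8213 = 8236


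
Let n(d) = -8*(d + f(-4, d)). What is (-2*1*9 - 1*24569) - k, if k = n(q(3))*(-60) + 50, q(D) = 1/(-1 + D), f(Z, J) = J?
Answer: -25117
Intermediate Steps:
n(d) = -16*d (n(d) = -8*(d + d) = -16*d)
k = 530 (k = -16/(-1 + 3)*(-60) + 50 = -16/2*(-60) + 50 = -16*½*(-60) + 50 = -8*(-60) + 50 = 480 + 50 = 530)
(-2*1*9 - 1*24569) - k = (-2*1*9 - 1*24569) - 1*530 = (-2*9 - 24569) - 530 = (-18 - 24569) - 530 = -24587 - 530 = -25117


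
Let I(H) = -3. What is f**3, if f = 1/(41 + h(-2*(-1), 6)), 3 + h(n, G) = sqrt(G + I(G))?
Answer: (38 + sqrt(3))**(-3) ≈ 1.5943e-5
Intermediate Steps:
h(n, G) = -3 + sqrt(-3 + G) (h(n, G) = -3 + sqrt(G - 3) = -3 + sqrt(-3 + G))
f = 1/(38 + sqrt(3)) (f = 1/(41 + (-3 + sqrt(-3 + 6))) = 1/(41 + (-3 + sqrt(3))) = 1/(38 + sqrt(3)) ≈ 0.025169)
f**3 = (38/1441 - sqrt(3)/1441)**3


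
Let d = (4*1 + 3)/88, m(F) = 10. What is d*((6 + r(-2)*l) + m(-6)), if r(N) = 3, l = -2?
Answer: 35/44 ≈ 0.79545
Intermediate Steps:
d = 7/88 (d = (4 + 3)*(1/88) = 7*(1/88) = 7/88 ≈ 0.079545)
d*((6 + r(-2)*l) + m(-6)) = 7*((6 + 3*(-2)) + 10)/88 = 7*((6 - 6) + 10)/88 = 7*(0 + 10)/88 = (7/88)*10 = 35/44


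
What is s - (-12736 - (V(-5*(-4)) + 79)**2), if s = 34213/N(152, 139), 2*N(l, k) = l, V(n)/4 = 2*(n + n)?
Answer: 13101425/76 ≈ 1.7239e+5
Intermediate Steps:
V(n) = 16*n (V(n) = 4*(2*(n + n)) = 4*(2*(2*n)) = 4*(4*n) = 16*n)
N(l, k) = l/2
s = 34213/76 (s = 34213/(((1/2)*152)) = 34213/76 ≈ 450.17)
s - (-12736 - (V(-5*(-4)) + 79)**2) = 34213/76 - (-12736 - (16*(-5*(-4)) + 79)**2) = 34213/76 - (-12736 - (16*20 + 79)**2) = 34213/76 - (-12736 - (320 + 79)**2) = 34213/76 - (-12736 - 1*399**2) = 34213/76 - (-12736 - 1*159201) = 34213/76 - (-12736 - 159201) = 34213/76 - 1*(-171937) = 34213/76 + 171937 = 13101425/76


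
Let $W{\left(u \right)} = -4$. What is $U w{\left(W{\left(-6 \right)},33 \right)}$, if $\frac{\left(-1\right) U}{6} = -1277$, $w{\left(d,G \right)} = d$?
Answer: $-30648$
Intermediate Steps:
$U = 7662$ ($U = \left(-6\right) \left(-1277\right) = 7662$)
$U w{\left(W{\left(-6 \right)},33 \right)} = 7662 \left(-4\right) = -30648$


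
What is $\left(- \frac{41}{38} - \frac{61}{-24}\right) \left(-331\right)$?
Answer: $- \frac{220777}{456} \approx -484.16$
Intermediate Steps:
$\left(- \frac{41}{38} - \frac{61}{-24}\right) \left(-331\right) = \left(\left(-41\right) \frac{1}{38} - - \frac{61}{24}\right) \left(-331\right) = \left(- \frac{41}{38} + \frac{61}{24}\right) \left(-331\right) = \frac{667}{456} \left(-331\right) = - \frac{220777}{456}$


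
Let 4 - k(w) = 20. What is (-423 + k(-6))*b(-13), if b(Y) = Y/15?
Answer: 5707/15 ≈ 380.47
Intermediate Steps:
b(Y) = Y/15 (b(Y) = Y*(1/15) = Y/15)
k(w) = -16 (k(w) = 4 - 1*20 = 4 - 20 = -16)
(-423 + k(-6))*b(-13) = (-423 - 16)*((1/15)*(-13)) = -439*(-13/15) = 5707/15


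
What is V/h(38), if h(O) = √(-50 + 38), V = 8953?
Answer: -8953*I*√3/6 ≈ -2584.5*I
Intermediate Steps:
h(O) = 2*I*√3 (h(O) = √(-12) = 2*I*√3)
V/h(38) = 8953/((2*I*√3)) = 8953*(-I*√3/6) = -8953*I*√3/6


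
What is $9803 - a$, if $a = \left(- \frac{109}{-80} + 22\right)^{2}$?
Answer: $\frac{59246039}{6400} \approx 9257.2$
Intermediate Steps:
$a = \frac{3493161}{6400}$ ($a = \left(\left(-109\right) \left(- \frac{1}{80}\right) + 22\right)^{2} = \left(\frac{109}{80} + 22\right)^{2} = \left(\frac{1869}{80}\right)^{2} = \frac{3493161}{6400} \approx 545.81$)
$9803 - a = 9803 - \frac{3493161}{6400} = \frac{59246039}{6400}$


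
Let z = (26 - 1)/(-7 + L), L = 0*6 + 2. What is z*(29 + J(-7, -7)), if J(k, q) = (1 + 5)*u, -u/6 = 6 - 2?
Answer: 575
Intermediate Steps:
u = -24 (u = -6*(6 - 2) = -6*4 = -24)
L = 2 (L = 0 + 2 = 2)
J(k, q) = -144 (J(k, q) = (1 + 5)*(-24) = 6*(-24) = -144)
z = -5 (z = (26 - 1)/(-7 + 2) = 25/(-5) = 25*(-1/5) = -5)
z*(29 + J(-7, -7)) = -5*(29 - 144) = -5*(-115) = 575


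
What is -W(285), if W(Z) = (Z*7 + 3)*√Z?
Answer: -1998*√285 ≈ -33730.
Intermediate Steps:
W(Z) = √Z*(3 + 7*Z) (W(Z) = (7*Z + 3)*√Z = (3 + 7*Z)*√Z = √Z*(3 + 7*Z))
-W(285) = -√285*(3 + 7*285) = -√285*(3 + 1995) = -√285*1998 = -1998*√285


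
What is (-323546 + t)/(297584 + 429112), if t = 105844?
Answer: -108851/363348 ≈ -0.29958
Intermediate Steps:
(-323546 + t)/(297584 + 429112) = (-323546 + 105844)/(297584 + 429112) = -217702/726696 = -217702*1/726696 = -108851/363348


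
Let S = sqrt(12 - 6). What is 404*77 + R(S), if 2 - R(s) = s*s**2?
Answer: 31110 - 6*sqrt(6) ≈ 31095.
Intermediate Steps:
S = sqrt(6) ≈ 2.4495
R(s) = 2 - s**3 (R(s) = 2 - s*s**2 = 2 - s**3)
404*77 + R(S) = 404*77 + (2 - (sqrt(6))**3) = 31108 + (2 - 6*sqrt(6)) = 31110 - 6*sqrt(6)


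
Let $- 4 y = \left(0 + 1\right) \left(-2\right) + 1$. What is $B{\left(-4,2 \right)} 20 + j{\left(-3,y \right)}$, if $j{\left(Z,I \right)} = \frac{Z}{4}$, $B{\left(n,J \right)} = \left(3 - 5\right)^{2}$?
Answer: $\frac{317}{4} \approx 79.25$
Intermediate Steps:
$y = \frac{1}{4}$ ($y = - \frac{\left(0 + 1\right) \left(-2\right) + 1}{4} = - \frac{1 \left(-2\right) + 1}{4} = - \frac{-2 + 1}{4} = \left(- \frac{1}{4}\right) \left(-1\right) = \frac{1}{4} \approx 0.25$)
$B{\left(n,J \right)} = 4$ ($B{\left(n,J \right)} = \left(-2\right)^{2} = 4$)
$j{\left(Z,I \right)} = \frac{Z}{4}$ ($j{\left(Z,I \right)} = Z \frac{1}{4} = \frac{Z}{4}$)
$B{\left(-4,2 \right)} 20 + j{\left(-3,y \right)} = 4 \cdot 20 + \frac{1}{4} \left(-3\right) = 80 - \frac{3}{4} = \frac{317}{4}$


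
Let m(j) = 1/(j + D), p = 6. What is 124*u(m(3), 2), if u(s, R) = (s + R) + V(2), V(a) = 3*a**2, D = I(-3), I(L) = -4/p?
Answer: 12524/7 ≈ 1789.1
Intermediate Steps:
I(L) = -2/3 (I(L) = -4/6 = -4*1/6 = -2/3)
D = -2/3 ≈ -0.66667
m(j) = 1/(-2/3 + j) (m(j) = 1/(j - 2/3) = 1/(-2/3 + j))
u(s, R) = 12 + R + s (u(s, R) = (s + R) + 3*2**2 = (R + s) + 3*4 = (R + s) + 12 = 12 + R + s)
124*u(m(3), 2) = 124*(12 + 2 + 3/(-2 + 3*3)) = 124*(12 + 2 + 3/(-2 + 9)) = 124*(12 + 2 + 3/7) = 124*(101/7) = 12524/7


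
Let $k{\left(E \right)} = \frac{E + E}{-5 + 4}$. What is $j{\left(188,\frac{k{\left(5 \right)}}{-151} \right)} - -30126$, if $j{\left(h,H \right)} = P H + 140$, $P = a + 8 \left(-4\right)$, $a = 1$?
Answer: $\frac{4569856}{151} \approx 30264.0$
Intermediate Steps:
$k{\left(E \right)} = - 2 E$ ($k{\left(E \right)} = \frac{2 E}{-1} = 2 E \left(-1\right) = - 2 E$)
$P = -31$ ($P = 1 + 8 \left(-4\right) = 1 - 32 = -31$)
$j{\left(h,H \right)} = 140 - 31 H$ ($j{\left(h,H \right)} = - 31 H + 140 = 140 - 31 H$)
$j{\left(188,\frac{k{\left(5 \right)}}{-151} \right)} - -30126 = \left(140 - 31 \frac{\left(-2\right) 5}{-151}\right) - -30126 = \left(140 - 31 \left(\left(-10\right) \left(- \frac{1}{151}\right)\right)\right) + 30126 = \left(140 - \frac{310}{151}\right) + 30126 = \frac{20830}{151} + 30126 = \frac{4569856}{151}$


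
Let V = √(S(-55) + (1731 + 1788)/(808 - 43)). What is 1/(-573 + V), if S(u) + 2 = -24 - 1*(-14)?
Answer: -2865/1641682 - I*√185/1641682 ≈ -0.0017452 - 8.2851e-6*I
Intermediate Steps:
S(u) = -12 (S(u) = -2 + (-24 - 1*(-14)) = -2 + (-24 + 14) = -2 - 10 = -12)
V = I*√185/5 (V = √(-12 + (1731 + 1788)/(808 - 43)) = √(-12 + 3519/765) = √(-12 + 3519*(1/765)) = √(-12 + 23/5) = √(-37/5) = I*√185/5 ≈ 2.7203*I)
1/(-573 + V) = 1/(-573 + I*√185/5)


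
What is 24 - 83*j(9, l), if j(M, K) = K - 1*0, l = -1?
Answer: 107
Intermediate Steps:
j(M, K) = K (j(M, K) = K + 0 = K)
24 - 83*j(9, l) = 24 - 83*(-1) = 24 + 83 = 107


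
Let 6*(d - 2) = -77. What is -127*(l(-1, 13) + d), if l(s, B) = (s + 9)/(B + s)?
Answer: 7747/6 ≈ 1291.2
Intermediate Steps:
l(s, B) = (9 + s)/(B + s)
d = -65/6 (d = 2 + (1/6)*(-77) = 2 - 77/6 = -65/6 ≈ -10.833)
-127*(l(-1, 13) + d) = -127*((9 - 1)/(13 - 1) - 65/6) = -127*(8/12 - 65/6) = -127*((1/12)*8 - 65/6) = -127*(2/3 - 65/6) = -127*(-61/6) = 7747/6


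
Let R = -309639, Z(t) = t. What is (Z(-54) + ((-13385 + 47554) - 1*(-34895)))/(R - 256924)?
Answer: -69010/566563 ≈ -0.12180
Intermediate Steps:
(Z(-54) + ((-13385 + 47554) - 1*(-34895)))/(R - 256924) = (-54 + ((-13385 + 47554) - 1*(-34895)))/(-309639 - 256924) = (-54 + (34169 + 34895))/(-566563) = (-54 + 69064)*(-1/566563) = 69010*(-1/566563) = -69010/566563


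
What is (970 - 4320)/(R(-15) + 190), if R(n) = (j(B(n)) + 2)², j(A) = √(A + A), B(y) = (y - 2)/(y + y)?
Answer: -147081750/8563249 + 201000*√255/8563249 ≈ -16.801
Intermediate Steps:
B(y) = (-2 + y)/(2*y) (B(y) = (-2 + y)/((2*y)) = (-2 + y)*(1/(2*y)) = (-2 + y)/(2*y))
j(A) = √2*√A (j(A) = √(2*A) = √2*√A)
R(n) = (2 + √((-2 + n)/n))² (R(n) = (√2*√((-2 + n)/(2*n)) + 2)² = (√2*(√2*√((-2 + n)/n)/2) + 2)² = (√((-2 + n)/n) + 2)² = (2 + √((-2 + n)/n))²)
(970 - 4320)/(R(-15) + 190) = (970 - 4320)/((2 + √((-2 - 15)/(-15)))² + 190) = -3350/((2 + √(-1/15*(-17)))² + 190) = -3350/((2 + √(17/15))² + 190) = -3350/((2 + √255/15)² + 190) = -3350/(190 + (2 + √255/15)²)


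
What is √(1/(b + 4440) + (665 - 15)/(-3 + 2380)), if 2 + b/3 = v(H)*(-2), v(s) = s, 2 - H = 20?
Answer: √31899679754118/10796334 ≈ 0.52314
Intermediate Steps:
H = -18 (H = 2 - 1*20 = 2 - 20 = -18)
b = 102 (b = -6 + 3*(-18*(-2)) = -6 + 3*36 = -6 + 108 = 102)
√(1/(b + 4440) + (665 - 15)/(-3 + 2380)) = √(1/(102 + 4440) + (665 - 15)/(-3 + 2380)) = √(1/4542 + 650/2377) = √(2954677/10796334) = √31899679754118/10796334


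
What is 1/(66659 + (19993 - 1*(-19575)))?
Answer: 1/106227 ≈ 9.4138e-6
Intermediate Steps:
1/(66659 + (19993 - 1*(-19575))) = 1/(66659 + (19993 + 19575)) = 1/(66659 + 39568) = 1/106227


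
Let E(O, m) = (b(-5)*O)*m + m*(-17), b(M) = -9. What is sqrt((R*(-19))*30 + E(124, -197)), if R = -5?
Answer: sqrt(226051) ≈ 475.45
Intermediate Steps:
E(O, m) = -17*m - 9*O*m (E(O, m) = (-9*O)*m + m*(-17) = -9*O*m - 17*m = -17*m - 9*O*m)
sqrt((R*(-19))*30 + E(124, -197)) = sqrt(-5*(-19)*30 - 197*(-17 - 9*124)) = sqrt(95*30 - 197*(-17 - 1116)) = sqrt(2850 - 197*(-1133)) = sqrt(2850 + 223201) = sqrt(226051)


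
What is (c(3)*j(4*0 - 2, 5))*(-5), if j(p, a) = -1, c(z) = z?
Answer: 15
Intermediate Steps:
(c(3)*j(4*0 - 2, 5))*(-5) = (3*(-1))*(-5) = -3*(-5) = 15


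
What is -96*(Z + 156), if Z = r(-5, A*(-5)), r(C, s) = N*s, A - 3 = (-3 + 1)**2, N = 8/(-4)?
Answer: -21696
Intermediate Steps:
N = -2 (N = 8*(-1/4) = -2)
A = 7 (A = 3 + (-3 + 1)**2 = 3 + (-2)**2 = 3 + 4 = 7)
r(C, s) = -2*s
Z = 70 (Z = -14*(-5) = -2*(-35) = 70)
-96*(Z + 156) = -96*(70 + 156) = -96*226 = -21696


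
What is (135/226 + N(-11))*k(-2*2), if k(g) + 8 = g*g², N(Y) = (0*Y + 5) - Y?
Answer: -135036/113 ≈ -1195.0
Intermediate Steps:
N(Y) = 5 - Y (N(Y) = (0 + 5) - Y = 5 - Y)
k(g) = -8 + g³ (k(g) = -8 + g*g² = -8 + g³)
(135/226 + N(-11))*k(-2*2) = (135/226 + (5 - 1*(-11)))*(-8 + (-2*2)³) = (135*(1/226) + (5 + 11))*(-8 + (-4)³) = (135/226 + 16)*(-8 - 64) = (3751/226)*(-72) = -135036/113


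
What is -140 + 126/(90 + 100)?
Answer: -13237/95 ≈ -139.34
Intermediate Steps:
-140 + 126/(90 + 100) = -140 + 126/190 = -140 + (1/190)*126 = -140 + 63/95 = -13237/95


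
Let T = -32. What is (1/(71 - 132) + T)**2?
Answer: 3814209/3721 ≈ 1025.0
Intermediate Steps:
(1/(71 - 132) + T)**2 = (1/(71 - 132) - 32)**2 = (1/(-61) - 32)**2 = (-1/61 - 32)**2 = (-1953/61)**2 = 3814209/3721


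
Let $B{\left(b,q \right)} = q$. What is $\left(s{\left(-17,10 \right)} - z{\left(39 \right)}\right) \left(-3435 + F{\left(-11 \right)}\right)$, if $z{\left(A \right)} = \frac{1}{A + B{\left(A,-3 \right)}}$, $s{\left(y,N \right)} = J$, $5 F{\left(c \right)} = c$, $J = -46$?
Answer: $\frac{14238601}{90} \approx 1.5821 \cdot 10^{5}$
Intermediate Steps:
$F{\left(c \right)} = \frac{c}{5}$
$s{\left(y,N \right)} = -46$
$z{\left(A \right)} = \frac{1}{-3 + A}$ ($z{\left(A \right)} = \frac{1}{A - 3} = \frac{1}{-3 + A}$)
$\left(s{\left(-17,10 \right)} - z{\left(39 \right)}\right) \left(-3435 + F{\left(-11 \right)}\right) = \left(-46 - \frac{1}{-3 + 39}\right) \left(-3435 + \frac{1}{5} \left(-11\right)\right) = \left(-46 - \frac{1}{36}\right) \left(-3435 - \frac{11}{5}\right) = \left(-46 - \frac{1}{36}\right) \left(- \frac{17186}{5}\right) = \left(- \frac{1657}{36}\right) \left(- \frac{17186}{5}\right) = \frac{14238601}{90}$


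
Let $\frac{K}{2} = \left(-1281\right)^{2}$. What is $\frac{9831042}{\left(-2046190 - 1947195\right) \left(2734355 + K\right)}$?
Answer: $- \frac{9831042}{24025310327645} \approx -4.092 \cdot 10^{-7}$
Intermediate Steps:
$K = 3281922$ ($K = 2 \left(-1281\right)^{2} = 2 \cdot 1640961 = 3281922$)
$\frac{9831042}{\left(-2046190 - 1947195\right) \left(2734355 + K\right)} = \frac{9831042}{\left(-2046190 - 1947195\right) \left(2734355 + 3281922\right)} = \frac{9831042}{\left(-3993385\right) 6016277} = \frac{9831042}{-24025310327645} = 9831042 \left(- \frac{1}{24025310327645}\right) = - \frac{9831042}{24025310327645}$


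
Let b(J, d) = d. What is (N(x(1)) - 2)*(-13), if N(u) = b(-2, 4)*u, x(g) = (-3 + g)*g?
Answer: 130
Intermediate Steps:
x(g) = g*(-3 + g)
N(u) = 4*u
(N(x(1)) - 2)*(-13) = (4*(1*(-3 + 1)) - 2)*(-13) = (4*(1*(-2)) - 2)*(-13) = (4*(-2) - 2)*(-13) = (-8 - 2)*(-13) = -10*(-13) = 130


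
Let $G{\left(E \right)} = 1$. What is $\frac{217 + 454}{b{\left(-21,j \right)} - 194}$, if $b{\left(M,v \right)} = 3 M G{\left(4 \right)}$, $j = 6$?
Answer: $- \frac{671}{257} \approx -2.6109$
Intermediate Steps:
$b{\left(M,v \right)} = 3 M$ ($b{\left(M,v \right)} = 3 M 1 = 3 M$)
$\frac{217 + 454}{b{\left(-21,j \right)} - 194} = \frac{217 + 454}{3 \left(-21\right) - 194} = \frac{671}{-63 - 194} = \frac{671}{-257} = 671 \left(- \frac{1}{257}\right) = - \frac{671}{257}$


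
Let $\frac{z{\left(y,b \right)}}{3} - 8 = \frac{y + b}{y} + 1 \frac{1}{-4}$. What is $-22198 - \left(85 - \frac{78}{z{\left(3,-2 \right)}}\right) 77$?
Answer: $- \frac{2764047}{97} \approx -28495.0$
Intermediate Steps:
$z{\left(y,b \right)} = \frac{93}{4} + \frac{3 \left(b + y\right)}{y}$ ($z{\left(y,b \right)} = 24 + 3 \left(\frac{y + b}{y} + 1 \frac{1}{-4}\right) = 24 + 3 \left(\frac{b + y}{y} + 1 \left(- \frac{1}{4}\right)\right) = 24 + 3 \left(\frac{b + y}{y} - \frac{1}{4}\right) = 24 + 3 \left(- \frac{1}{4} + \frac{b + y}{y}\right) = 24 - \left(\frac{3}{4} - \frac{3 \left(b + y\right)}{y}\right) = \frac{93}{4} + \frac{3 \left(b + y\right)}{y}$)
$-22198 - \left(85 - \frac{78}{z{\left(3,-2 \right)}}\right) 77 = -22198 - \left(85 - \frac{78}{\frac{105}{4} + 3 \left(-2\right) \frac{1}{3}}\right) 77 = -22198 - \left(85 - \frac{78}{\frac{105}{4} - 2}\right) 77 = -22198 - \left(85 - \frac{78}{\frac{97}{4}}\right) 77 = -22198 - \left(85 - \frac{312}{97}\right) 77 = -22198 - \frac{7933}{97} \cdot 77 = -22198 - \frac{610841}{97} = - \frac{2764047}{97}$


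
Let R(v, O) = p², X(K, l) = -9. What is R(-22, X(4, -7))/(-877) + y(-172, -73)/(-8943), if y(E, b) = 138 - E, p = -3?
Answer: -352357/7843011 ≈ -0.044926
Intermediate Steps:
R(v, O) = 9 (R(v, O) = (-3)² = 9)
R(-22, X(4, -7))/(-877) + y(-172, -73)/(-8943) = 9/(-877) + (138 - 1*(-172))/(-8943) = 9*(-1/877) + (138 + 172)*(-1/8943) = -9/877 + 310*(-1/8943) = -9/877 - 310/8943 = -352357/7843011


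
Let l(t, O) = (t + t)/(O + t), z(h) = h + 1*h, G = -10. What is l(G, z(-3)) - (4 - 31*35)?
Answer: 4329/4 ≈ 1082.3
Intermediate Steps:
z(h) = 2*h (z(h) = h + h = 2*h)
l(t, O) = 2*t/(O + t) (l(t, O) = (2*t)/(O + t) = 2*t/(O + t))
l(G, z(-3)) - (4 - 31*35) = 2*(-10)/(2*(-3) - 10) - (4 - 31*35) = 2*(-10)/(-6 - 10) - (4 - 1085) = 2*(-10)/(-16) - 1*(-1081) = 2*(-10)*(-1/16) + 1081 = 5/4 + 1081 = 4329/4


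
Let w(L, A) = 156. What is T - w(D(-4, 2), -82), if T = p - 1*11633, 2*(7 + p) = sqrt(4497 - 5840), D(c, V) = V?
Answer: -11796 + I*sqrt(1343)/2 ≈ -11796.0 + 18.323*I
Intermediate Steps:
p = -7 + I*sqrt(1343)/2 (p = -7 + sqrt(4497 - 5840)/2 = -7 + sqrt(-1343)/2 = -7 + (I*sqrt(1343))/2 = -7 + I*sqrt(1343)/2 ≈ -7.0 + 18.323*I)
T = -11640 + I*sqrt(1343)/2 (T = (-7 + I*sqrt(1343)/2) - 1*11633 = (-7 + I*sqrt(1343)/2) - 11633 = -11640 + I*sqrt(1343)/2 ≈ -11640.0 + 18.323*I)
T - w(D(-4, 2), -82) = (-11640 + I*sqrt(1343)/2) - 1*156 = (-11640 + I*sqrt(1343)/2) - 156 = -11796 + I*sqrt(1343)/2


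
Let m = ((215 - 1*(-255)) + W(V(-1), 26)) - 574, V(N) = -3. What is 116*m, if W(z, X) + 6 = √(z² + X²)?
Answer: -12760 + 116*√685 ≈ -9724.0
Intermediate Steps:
W(z, X) = -6 + √(X² + z²) (W(z, X) = -6 + √(z² + X²) = -6 + √(X² + z²))
m = -110 + √685 (m = ((215 - 1*(-255)) + (-6 + √(26² + (-3)²))) - 574 = ((215 + 255) + (-6 + √(676 + 9))) - 574 = (470 + (-6 + √685)) - 574 = (464 + √685) - 574 = -110 + √685 ≈ -83.828)
116*m = 116*(-110 + √685) = -12760 + 116*√685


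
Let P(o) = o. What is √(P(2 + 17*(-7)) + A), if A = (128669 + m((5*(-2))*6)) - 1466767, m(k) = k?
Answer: 5*I*√53531 ≈ 1156.8*I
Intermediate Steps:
A = -1338158 (A = (128669 + (5*(-2))*6) - 1466767 = (128669 - 10*6) - 1466767 = (128669 - 60) - 1466767 = 128609 - 1466767 = -1338158)
√(P(2 + 17*(-7)) + A) = √((2 + 17*(-7)) - 1338158) = √((2 - 119) - 1338158) = √(-117 - 1338158) = √(-1338275) = 5*I*√53531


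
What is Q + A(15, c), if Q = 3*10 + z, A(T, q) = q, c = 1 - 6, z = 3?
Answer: 28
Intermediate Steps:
c = -5
Q = 33 (Q = 3*10 + 3 = 30 + 3 = 33)
Q + A(15, c) = 33 - 5 = 28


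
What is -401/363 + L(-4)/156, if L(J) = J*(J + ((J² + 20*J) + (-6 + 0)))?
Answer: 1247/1573 ≈ 0.79275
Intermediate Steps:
L(J) = J*(-6 + J² + 21*J) (L(J) = J*(J + ((J² + 20*J) - 6)) = J*(J + (-6 + J² + 20*J)) = J*(-6 + J² + 21*J))
-401/363 + L(-4)/156 = -401/363 - 4*(-6 + (-4)² + 21*(-4))/156 = -401*1/363 - 4*(-6 + 16 - 84)*(1/156) = -401/363 - 4*(-74)*(1/156) = -401/363 + 296*(1/156) = -401/363 + 74/39 = 1247/1573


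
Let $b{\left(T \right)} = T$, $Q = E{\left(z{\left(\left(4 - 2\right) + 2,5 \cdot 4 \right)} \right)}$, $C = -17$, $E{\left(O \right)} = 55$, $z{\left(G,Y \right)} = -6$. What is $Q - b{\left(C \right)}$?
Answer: $72$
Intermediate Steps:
$Q = 55$
$Q - b{\left(C \right)} = 55 - -17 = 55 + 17 = 72$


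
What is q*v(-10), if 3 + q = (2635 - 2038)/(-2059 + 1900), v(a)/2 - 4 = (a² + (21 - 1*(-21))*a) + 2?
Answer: 224824/53 ≈ 4242.0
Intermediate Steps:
v(a) = 12 + 2*a² + 84*a (v(a) = 8 + 2*((a² + (21 - 1*(-21))*a) + 2) = 8 + 2*((a² + (21 + 21)*a) + 2) = 8 + 2*((a² + 42*a) + 2) = 8 + 2*(2 + a² + 42*a) = 8 + (4 + 2*a² + 84*a) = 12 + 2*a² + 84*a)
q = -358/53 (q = -3 + (2635 - 2038)/(-2059 + 1900) = -3 + 597/(-159) = -3 + 597*(-1/159) = -3 - 199/53 = -358/53 ≈ -6.7547)
q*v(-10) = -358*(12 + 2*(-10)² + 84*(-10))/53 = -358*(12 + 2*100 - 840)/53 = -358*(12 + 200 - 840)/53 = -358/53*(-628) = 224824/53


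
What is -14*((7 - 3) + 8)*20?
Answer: -3360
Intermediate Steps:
-14*((7 - 3) + 8)*20 = -14*(4 + 8)*20 = -14*12*20 = -168*20 = -3360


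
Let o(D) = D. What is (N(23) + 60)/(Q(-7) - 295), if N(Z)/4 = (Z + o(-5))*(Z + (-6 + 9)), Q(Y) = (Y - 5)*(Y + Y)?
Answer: -1932/127 ≈ -15.213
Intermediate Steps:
Q(Y) = 2*Y*(-5 + Y) (Q(Y) = (-5 + Y)*(2*Y) = 2*Y*(-5 + Y))
N(Z) = 4*(-5 + Z)*(3 + Z) (N(Z) = 4*((Z - 5)*(Z + (-6 + 9))) = 4*((-5 + Z)*(Z + 3)) = 4*((-5 + Z)*(3 + Z)) = 4*(-5 + Z)*(3 + Z))
(N(23) + 60)/(Q(-7) - 295) = ((-60 - 8*23 + 4*23**2) + 60)/(2*(-7)*(-5 - 7) - 295) = ((-60 - 184 + 4*529) + 60)/(2*(-7)*(-12) - 295) = ((-60 - 184 + 2116) + 60)/(168 - 295) = (1872 + 60)/(-127) = 1932*(-1/127) = -1932/127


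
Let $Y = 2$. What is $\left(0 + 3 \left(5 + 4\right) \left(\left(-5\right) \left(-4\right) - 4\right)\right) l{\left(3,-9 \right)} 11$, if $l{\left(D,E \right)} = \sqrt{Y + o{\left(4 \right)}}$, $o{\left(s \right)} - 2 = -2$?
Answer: $4752 \sqrt{2} \approx 6720.3$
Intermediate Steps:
$o{\left(s \right)} = 0$ ($o{\left(s \right)} = 2 - 2 = 0$)
$l{\left(D,E \right)} = \sqrt{2}$ ($l{\left(D,E \right)} = \sqrt{2 + 0} = \sqrt{2}$)
$\left(0 + 3 \left(5 + 4\right) \left(\left(-5\right) \left(-4\right) - 4\right)\right) l{\left(3,-9 \right)} 11 = \left(0 + 3 \left(5 + 4\right) \left(\left(-5\right) \left(-4\right) - 4\right)\right) \sqrt{2} \cdot 11 = \left(0 + 3 \cdot 9 \left(20 - 4\right)\right) \sqrt{2} \cdot 11 = \left(0 + 3 \cdot 9 \cdot 16\right) \sqrt{2} \cdot 11 = \left(0 + 3 \cdot 144\right) \sqrt{2} \cdot 11 = \left(0 + 432\right) \sqrt{2} \cdot 11 = 432 \sqrt{2} \cdot 11 = 4752 \sqrt{2}$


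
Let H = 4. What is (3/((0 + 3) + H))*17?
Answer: 51/7 ≈ 7.2857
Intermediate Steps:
(3/((0 + 3) + H))*17 = (3/((0 + 3) + 4))*17 = (3/(3 + 4))*17 = (3/7)*17 = 51/7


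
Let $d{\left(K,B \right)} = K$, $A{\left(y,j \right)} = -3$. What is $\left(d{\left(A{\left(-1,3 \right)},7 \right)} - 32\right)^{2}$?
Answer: $1225$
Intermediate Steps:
$\left(d{\left(A{\left(-1,3 \right)},7 \right)} - 32\right)^{2} = \left(-3 - 32\right)^{2} = \left(-35\right)^{2} = 1225$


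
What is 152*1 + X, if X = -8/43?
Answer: 6528/43 ≈ 151.81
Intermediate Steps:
X = -8/43 (X = -8*1/43 = -8/43 ≈ -0.18605)
152*1 + X = 152*1 - 8/43 = 152 - 8/43 = 6528/43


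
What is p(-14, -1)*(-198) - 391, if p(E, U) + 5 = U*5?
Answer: 1589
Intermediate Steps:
p(E, U) = -5 + 5*U (p(E, U) = -5 + U*5 = -5 + 5*U)
p(-14, -1)*(-198) - 391 = (-5 + 5*(-1))*(-198) - 391 = (-5 - 5)*(-198) - 391 = -10*(-198) - 391 = 1980 - 391 = 1589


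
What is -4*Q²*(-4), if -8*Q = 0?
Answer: 0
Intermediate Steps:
Q = 0 (Q = -⅛*0 = 0)
-4*Q²*(-4) = -4*0²*(-4) = -4*0*(-4) = 0*(-4) = 0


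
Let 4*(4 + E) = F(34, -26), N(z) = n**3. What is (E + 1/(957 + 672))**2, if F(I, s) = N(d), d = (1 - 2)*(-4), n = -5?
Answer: 52755199225/42458256 ≈ 1242.5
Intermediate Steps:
d = 4 (d = -1*(-4) = 4)
N(z) = -125 (N(z) = (-5)**3 = -125)
F(I, s) = -125
E = -141/4 (E = -4 + (1/4)*(-125) = -4 - 125/4 = -141/4 ≈ -35.250)
(E + 1/(957 + 672))**2 = (-141/4 + 1/(957 + 672))**2 = (-141/4 + 1/1629)**2 = (-229685/6516)**2 = 52755199225/42458256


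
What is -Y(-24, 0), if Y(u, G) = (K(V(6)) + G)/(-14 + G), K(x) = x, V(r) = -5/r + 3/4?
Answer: -1/168 ≈ -0.0059524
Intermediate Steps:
V(r) = ¾ - 5/r (V(r) = -5/r + 3*(¼) = -5/r + ¾ = ¾ - 5/r)
Y(u, G) = (-1/12 + G)/(-14 + G) (Y(u, G) = ((¾ - 5/6) + G)/(-14 + G) = ((¾ - 5*⅙) + G)/(-14 + G) = ((¾ - ⅚) + G)/(-14 + G) = (-1/12 + G)/(-14 + G))
-Y(-24, 0) = -(-1/12 + 0)/(-14 + 0) = -(-1)/((-14)*12) = -(-1)*(-1)/(14*12) = -1*1/168 = -1/168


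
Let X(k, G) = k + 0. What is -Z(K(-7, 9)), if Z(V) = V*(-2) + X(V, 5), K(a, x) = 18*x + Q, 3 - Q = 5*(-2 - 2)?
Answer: 185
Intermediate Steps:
X(k, G) = k
Q = 23 (Q = 3 - 5*(-2 - 2) = 3 - 5*(-4) = 3 - 1*(-20) = 3 + 20 = 23)
K(a, x) = 23 + 18*x (K(a, x) = 18*x + 23 = 23 + 18*x)
Z(V) = -V (Z(V) = V*(-2) + V = -2*V + V = -V)
-Z(K(-7, 9)) = -(-1)*(23 + 18*9) = -(-1)*(23 + 162) = -(-1)*185 = -1*(-185) = 185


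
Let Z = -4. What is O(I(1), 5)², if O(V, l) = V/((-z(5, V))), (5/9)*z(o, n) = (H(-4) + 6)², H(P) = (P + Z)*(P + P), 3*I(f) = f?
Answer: 1/700131600 ≈ 1.4283e-9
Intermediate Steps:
I(f) = f/3
H(P) = 2*P*(-4 + P) (H(P) = (P - 4)*(P + P) = (-4 + P)*(2*P) = 2*P*(-4 + P))
z(o, n) = 8820 (z(o, n) = 9*(2*(-4)*(-4 - 4) + 6)²/5 = 9*(2*(-4)*(-8) + 6)²/5 = 9*(64 + 6)²/5 = (9/5)*70² = (9/5)*4900 = 8820)
O(V, l) = -V/8820 (O(V, l) = V/((-1*8820)) = V/(-8820) = V*(-1/8820) = -V/8820)
O(I(1), 5)² = (-1/26460)² = 1/700131600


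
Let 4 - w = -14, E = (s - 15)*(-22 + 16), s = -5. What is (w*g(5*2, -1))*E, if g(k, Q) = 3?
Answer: 6480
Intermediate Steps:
E = 120 (E = (-5 - 15)*(-22 + 16) = -20*(-6) = 120)
w = 18 (w = 4 - 1*(-14) = 4 + 14 = 18)
(w*g(5*2, -1))*E = (18*3)*120 = 54*120 = 6480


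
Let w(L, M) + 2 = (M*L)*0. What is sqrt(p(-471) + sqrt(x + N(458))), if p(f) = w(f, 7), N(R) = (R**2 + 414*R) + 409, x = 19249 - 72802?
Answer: sqrt(-2 + 2*sqrt(86558)) ≈ 24.216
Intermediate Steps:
x = -53553
N(R) = 409 + R**2 + 414*R
w(L, M) = -2 (w(L, M) = -2 + (M*L)*0 = -2 + (L*M)*0 = -2 + 0 = -2)
p(f) = -2
sqrt(p(-471) + sqrt(x + N(458))) = sqrt(-2 + sqrt(-53553 + (409 + 458**2 + 414*458))) = sqrt(-2 + sqrt(-53553 + (409 + 209764 + 189612))) = sqrt(-2 + sqrt(-53553 + 399785)) = sqrt(-2 + sqrt(346232)) = sqrt(-2 + 2*sqrt(86558))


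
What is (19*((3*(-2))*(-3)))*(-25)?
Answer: -8550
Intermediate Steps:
(19*((3*(-2))*(-3)))*(-25) = (19*(-6*(-3)))*(-25) = (19*18)*(-25) = 342*(-25) = -8550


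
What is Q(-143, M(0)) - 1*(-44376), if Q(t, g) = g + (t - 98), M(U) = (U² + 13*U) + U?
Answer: 44135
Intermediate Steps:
M(U) = U² + 14*U
Q(t, g) = -98 + g + t (Q(t, g) = g + (-98 + t) = -98 + g + t)
Q(-143, M(0)) - 1*(-44376) = (-98 + 0*(14 + 0) - 143) - 1*(-44376) = (-98 + 0*14 - 143) + 44376 = (-98 + 0 - 143) + 44376 = -241 + 44376 = 44135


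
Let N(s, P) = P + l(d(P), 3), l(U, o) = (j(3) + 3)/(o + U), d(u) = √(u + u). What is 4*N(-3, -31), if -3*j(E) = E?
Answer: 4*(-31*√62 + 91*I)/(√62 - 3*I) ≈ -123.66 - 0.88721*I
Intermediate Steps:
j(E) = -E/3
d(u) = √2*√u (d(u) = √(2*u) = √2*√u)
l(U, o) = 2/(U + o) (l(U, o) = (-⅓*3 + 3)/(o + U) = (-1 + 3)/(U + o) = 2/(U + o))
N(s, P) = P + 2/(3 + √2*√P) (N(s, P) = P + 2/(√2*√P + 3) = P + 2/(3 + √2*√P))
4*N(-3, -31) = 4*(-31 + 2/(3 + √2*√(-31))) = 4*(-31 + 2/(3 + √2*(I*√31))) = 4*(-31 + 2/(3 + I*√62)) = -124 + 8/(3 + I*√62)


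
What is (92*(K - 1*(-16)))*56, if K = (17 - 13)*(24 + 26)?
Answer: 1112832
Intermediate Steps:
K = 200 (K = 4*50 = 200)
(92*(K - 1*(-16)))*56 = (92*(200 - 1*(-16)))*56 = (92*(200 + 16))*56 = (92*216)*56 = 19872*56 = 1112832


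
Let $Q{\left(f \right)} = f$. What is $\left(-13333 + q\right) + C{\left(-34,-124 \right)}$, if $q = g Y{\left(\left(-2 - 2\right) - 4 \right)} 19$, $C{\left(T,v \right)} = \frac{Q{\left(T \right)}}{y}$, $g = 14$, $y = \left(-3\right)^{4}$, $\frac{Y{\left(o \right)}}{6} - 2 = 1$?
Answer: $- \frac{692179}{81} \approx -8545.4$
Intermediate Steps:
$Y{\left(o \right)} = 18$ ($Y{\left(o \right)} = 12 + 6 \cdot 1 = 12 + 6 = 18$)
$y = 81$
$C{\left(T,v \right)} = \frac{T}{81}$
$q = 4788$ ($q = 14 \cdot 18 \cdot 19 = 252 \cdot 19 = 4788$)
$\left(-13333 + q\right) + C{\left(-34,-124 \right)} = \left(-13333 + 4788\right) + \frac{1}{81} \left(-34\right) = -8545 - \frac{34}{81} = - \frac{692179}{81}$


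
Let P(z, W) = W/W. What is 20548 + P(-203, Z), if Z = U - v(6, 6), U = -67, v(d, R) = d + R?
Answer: 20549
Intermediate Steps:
v(d, R) = R + d
Z = -79 (Z = -67 - (6 + 6) = -67 - 1*12 = -67 - 12 = -79)
P(z, W) = 1
20548 + P(-203, Z) = 20548 + 1 = 20549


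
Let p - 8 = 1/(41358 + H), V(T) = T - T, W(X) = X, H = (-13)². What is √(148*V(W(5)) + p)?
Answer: 3*√1532886151/41527 ≈ 2.8284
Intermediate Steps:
H = 169
V(T) = 0
p = 332217/41527 (p = 8 + 1/(41358 + 169) = 8 + 1/41527 = 332217/41527 ≈ 8.0000)
√(148*V(W(5)) + p) = √(148*0 + 332217/41527) = √(0 + 332217/41527) = √(332217/41527) = 3*√1532886151/41527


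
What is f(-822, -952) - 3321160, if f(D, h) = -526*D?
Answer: -2888788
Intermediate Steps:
f(-822, -952) - 3321160 = -526*(-822) - 3321160 = 432372 - 3321160 = -2888788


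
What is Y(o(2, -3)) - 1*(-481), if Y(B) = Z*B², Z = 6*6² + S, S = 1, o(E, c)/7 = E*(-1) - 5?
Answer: 521498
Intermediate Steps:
o(E, c) = -35 - 7*E (o(E, c) = 7*(E*(-1) - 5) = 7*(-E - 5) = 7*(-5 - E) = -35 - 7*E)
Z = 217 (Z = 6*6² + 1 = 6*36 + 1 = 216 + 1 = 217)
Y(B) = 217*B²
Y(o(2, -3)) - 1*(-481) = 217*(-35 - 7*2)² - 1*(-481) = 217*(-35 - 14)² + 481 = 217*(-49)² + 481 = 217*2401 + 481 = 521017 + 481 = 521498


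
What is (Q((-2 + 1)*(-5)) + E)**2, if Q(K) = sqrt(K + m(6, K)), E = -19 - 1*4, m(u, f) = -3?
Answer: (23 - sqrt(2))**2 ≈ 465.95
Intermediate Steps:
E = -23 (E = -19 - 4 = -23)
Q(K) = sqrt(-3 + K) (Q(K) = sqrt(K - 3) = sqrt(-3 + K))
(Q((-2 + 1)*(-5)) + E)**2 = (sqrt(-3 + (-2 + 1)*(-5)) - 23)**2 = (sqrt(-3 - 1*(-5)) - 23)**2 = (sqrt(-3 + 5) - 23)**2 = (sqrt(2) - 23)**2 = (-23 + sqrt(2))**2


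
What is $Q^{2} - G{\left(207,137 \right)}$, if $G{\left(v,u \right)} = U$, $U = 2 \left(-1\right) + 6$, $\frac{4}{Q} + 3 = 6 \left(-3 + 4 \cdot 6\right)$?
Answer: $- \frac{60500}{15129} \approx -3.9989$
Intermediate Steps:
$Q = \frac{4}{123}$ ($Q = \frac{4}{-3 + 6 \left(-3 + 4 \cdot 6\right)} = \frac{4}{-3 + 6 \left(-3 + 24\right)} = \frac{4}{-3 + 6 \cdot 21} = \frac{4}{-3 + 126} = \frac{4}{123} \approx 0.03252$)
$U = 4$ ($U = -2 + 6 = 4$)
$G{\left(v,u \right)} = 4$
$Q^{2} - G{\left(207,137 \right)} = \left(\frac{4}{123}\right)^{2} - 4 = \frac{16}{15129} - 4 = - \frac{60500}{15129}$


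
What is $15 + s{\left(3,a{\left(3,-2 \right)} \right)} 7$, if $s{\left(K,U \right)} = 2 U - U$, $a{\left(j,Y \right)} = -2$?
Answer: $1$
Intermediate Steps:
$s{\left(K,U \right)} = U$
$15 + s{\left(3,a{\left(3,-2 \right)} \right)} 7 = 15 - 14 = 1$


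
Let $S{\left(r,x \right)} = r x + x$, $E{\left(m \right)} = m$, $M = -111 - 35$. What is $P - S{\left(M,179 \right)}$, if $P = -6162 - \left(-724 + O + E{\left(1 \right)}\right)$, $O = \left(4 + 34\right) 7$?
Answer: $20250$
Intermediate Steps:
$O = 266$ ($O = 38 \cdot 7 = 266$)
$M = -146$ ($M = -111 - 35 = -146$)
$S{\left(r,x \right)} = x + r x$
$P = -5705$ ($P = -6162 + \left(\left(724 - 266\right) - 1\right) = -6162 + \left(458 - 1\right) = -6162 + 457 = -5705$)
$P - S{\left(M,179 \right)} = -5705 - 179 \left(1 - 146\right) = -5705 - 179 \left(-145\right) = -5705 - -25955 = -5705 + 25955 = 20250$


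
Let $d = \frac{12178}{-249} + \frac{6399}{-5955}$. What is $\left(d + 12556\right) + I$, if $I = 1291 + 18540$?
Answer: $\frac{15983056108}{494265} \approx 32337.0$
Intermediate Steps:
$d = - \frac{24704447}{494265}$ ($d = 12178 \left(- \frac{1}{249}\right) + 6399 \left(- \frac{1}{5955}\right) = - \frac{12178}{249} - \frac{2133}{1985} = - \frac{24704447}{494265} \approx -49.982$)
$I = 19831$
$\left(d + 12556\right) + I = \left(- \frac{24704447}{494265} + 12556\right) + 19831 = \frac{6181286893}{494265} + 19831 = \frac{15983056108}{494265}$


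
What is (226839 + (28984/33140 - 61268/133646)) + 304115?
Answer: 293951526188238/553628555 ≈ 5.3095e+5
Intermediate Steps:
(226839 + (28984/33140 - 61268/133646)) + 304115 = (226839 + (28984*(1/33140) - 61268*1/133646)) + 304115 = (226839 + (7246/8285 - 30634/66823)) + 304115 = (226839 + 230396768/553628555) + 304115 = 125584778184413/553628555 + 304115 = 293951526188238/553628555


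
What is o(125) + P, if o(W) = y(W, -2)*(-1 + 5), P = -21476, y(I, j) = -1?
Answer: -21480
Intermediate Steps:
o(W) = -4 (o(W) = -(-1 + 5) = -1*4 = -4)
o(125) + P = -4 - 21476 = -21480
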